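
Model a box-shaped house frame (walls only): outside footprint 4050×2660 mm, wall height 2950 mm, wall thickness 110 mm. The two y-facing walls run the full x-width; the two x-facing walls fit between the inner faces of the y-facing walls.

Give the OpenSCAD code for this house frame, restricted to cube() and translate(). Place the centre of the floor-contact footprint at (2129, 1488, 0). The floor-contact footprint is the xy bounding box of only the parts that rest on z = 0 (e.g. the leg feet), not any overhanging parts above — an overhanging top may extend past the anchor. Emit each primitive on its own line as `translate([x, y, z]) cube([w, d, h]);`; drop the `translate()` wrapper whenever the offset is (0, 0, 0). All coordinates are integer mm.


translate([104, 158, 0]) cube([4050, 110, 2950]);
translate([104, 2708, 0]) cube([4050, 110, 2950]);
translate([104, 268, 0]) cube([110, 2440, 2950]);
translate([4044, 268, 0]) cube([110, 2440, 2950]);


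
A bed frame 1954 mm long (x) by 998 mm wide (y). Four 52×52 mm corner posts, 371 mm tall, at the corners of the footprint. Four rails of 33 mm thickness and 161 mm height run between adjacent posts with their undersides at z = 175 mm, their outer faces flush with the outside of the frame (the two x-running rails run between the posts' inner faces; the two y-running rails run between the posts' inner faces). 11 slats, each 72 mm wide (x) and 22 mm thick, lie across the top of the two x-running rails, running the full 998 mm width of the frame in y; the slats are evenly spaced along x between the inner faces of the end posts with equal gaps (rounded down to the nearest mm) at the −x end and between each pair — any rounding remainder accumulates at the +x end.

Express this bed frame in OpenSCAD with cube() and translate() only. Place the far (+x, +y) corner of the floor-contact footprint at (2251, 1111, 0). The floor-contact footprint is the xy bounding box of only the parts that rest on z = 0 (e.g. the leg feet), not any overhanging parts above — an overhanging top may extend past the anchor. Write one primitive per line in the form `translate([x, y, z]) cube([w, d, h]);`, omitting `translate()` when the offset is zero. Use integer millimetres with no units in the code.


translate([297, 113, 0]) cube([52, 52, 371]);
translate([297, 1059, 0]) cube([52, 52, 371]);
translate([2199, 113, 0]) cube([52, 52, 371]);
translate([2199, 1059, 0]) cube([52, 52, 371]);
translate([349, 113, 175]) cube([1850, 33, 161]);
translate([349, 1078, 175]) cube([1850, 33, 161]);
translate([297, 165, 175]) cube([33, 894, 161]);
translate([2218, 165, 175]) cube([33, 894, 161]);
translate([437, 113, 336]) cube([72, 998, 22]);
translate([597, 113, 336]) cube([72, 998, 22]);
translate([757, 113, 336]) cube([72, 998, 22]);
translate([917, 113, 336]) cube([72, 998, 22]);
translate([1077, 113, 336]) cube([72, 998, 22]);
translate([1237, 113, 336]) cube([72, 998, 22]);
translate([1397, 113, 336]) cube([72, 998, 22]);
translate([1557, 113, 336]) cube([72, 998, 22]);
translate([1717, 113, 336]) cube([72, 998, 22]);
translate([1877, 113, 336]) cube([72, 998, 22]);
translate([2037, 113, 336]) cube([72, 998, 22]);


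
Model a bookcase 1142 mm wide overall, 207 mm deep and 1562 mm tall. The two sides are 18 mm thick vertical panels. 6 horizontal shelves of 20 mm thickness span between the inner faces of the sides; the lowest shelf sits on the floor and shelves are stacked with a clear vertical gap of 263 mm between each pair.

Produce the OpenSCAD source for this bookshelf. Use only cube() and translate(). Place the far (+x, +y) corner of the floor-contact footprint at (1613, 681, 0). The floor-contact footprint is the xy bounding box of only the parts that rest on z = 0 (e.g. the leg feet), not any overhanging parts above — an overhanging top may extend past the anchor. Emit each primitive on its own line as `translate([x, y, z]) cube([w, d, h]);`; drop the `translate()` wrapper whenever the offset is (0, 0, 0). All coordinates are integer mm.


translate([471, 474, 0]) cube([18, 207, 1562]);
translate([1595, 474, 0]) cube([18, 207, 1562]);
translate([489, 474, 0]) cube([1106, 207, 20]);
translate([489, 474, 283]) cube([1106, 207, 20]);
translate([489, 474, 566]) cube([1106, 207, 20]);
translate([489, 474, 849]) cube([1106, 207, 20]);
translate([489, 474, 1132]) cube([1106, 207, 20]);
translate([489, 474, 1415]) cube([1106, 207, 20]);


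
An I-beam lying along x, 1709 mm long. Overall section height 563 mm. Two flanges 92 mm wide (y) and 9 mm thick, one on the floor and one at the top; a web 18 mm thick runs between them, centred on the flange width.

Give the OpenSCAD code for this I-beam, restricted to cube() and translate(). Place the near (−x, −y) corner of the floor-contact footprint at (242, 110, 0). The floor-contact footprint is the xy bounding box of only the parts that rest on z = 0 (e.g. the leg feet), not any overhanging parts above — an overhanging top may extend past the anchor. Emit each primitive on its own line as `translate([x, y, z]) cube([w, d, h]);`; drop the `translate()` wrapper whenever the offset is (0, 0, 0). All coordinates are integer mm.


translate([242, 110, 0]) cube([1709, 92, 9]);
translate([242, 147, 9]) cube([1709, 18, 545]);
translate([242, 110, 554]) cube([1709, 92, 9]);


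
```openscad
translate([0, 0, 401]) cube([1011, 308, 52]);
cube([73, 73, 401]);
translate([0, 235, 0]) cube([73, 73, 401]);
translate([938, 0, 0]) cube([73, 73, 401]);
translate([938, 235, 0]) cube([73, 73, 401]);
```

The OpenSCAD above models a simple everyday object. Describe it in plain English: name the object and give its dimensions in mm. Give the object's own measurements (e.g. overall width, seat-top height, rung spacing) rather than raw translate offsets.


A long wooden bench with a 1011 mm (x) × 308 mm (y) seat, 52 mm thick, its top surface 453 mm above the floor. Four 73 mm square legs at the seat corners, flush with the edges, run from z = 0 to the seat underside.


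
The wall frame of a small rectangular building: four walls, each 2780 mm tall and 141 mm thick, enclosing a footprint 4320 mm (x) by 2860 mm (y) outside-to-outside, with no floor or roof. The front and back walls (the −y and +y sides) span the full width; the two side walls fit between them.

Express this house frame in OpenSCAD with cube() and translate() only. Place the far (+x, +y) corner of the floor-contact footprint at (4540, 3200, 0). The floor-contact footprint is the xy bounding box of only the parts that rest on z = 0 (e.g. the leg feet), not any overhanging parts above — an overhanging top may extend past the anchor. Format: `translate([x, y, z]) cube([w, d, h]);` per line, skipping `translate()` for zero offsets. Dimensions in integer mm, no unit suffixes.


translate([220, 340, 0]) cube([4320, 141, 2780]);
translate([220, 3059, 0]) cube([4320, 141, 2780]);
translate([220, 481, 0]) cube([141, 2578, 2780]);
translate([4399, 481, 0]) cube([141, 2578, 2780]);


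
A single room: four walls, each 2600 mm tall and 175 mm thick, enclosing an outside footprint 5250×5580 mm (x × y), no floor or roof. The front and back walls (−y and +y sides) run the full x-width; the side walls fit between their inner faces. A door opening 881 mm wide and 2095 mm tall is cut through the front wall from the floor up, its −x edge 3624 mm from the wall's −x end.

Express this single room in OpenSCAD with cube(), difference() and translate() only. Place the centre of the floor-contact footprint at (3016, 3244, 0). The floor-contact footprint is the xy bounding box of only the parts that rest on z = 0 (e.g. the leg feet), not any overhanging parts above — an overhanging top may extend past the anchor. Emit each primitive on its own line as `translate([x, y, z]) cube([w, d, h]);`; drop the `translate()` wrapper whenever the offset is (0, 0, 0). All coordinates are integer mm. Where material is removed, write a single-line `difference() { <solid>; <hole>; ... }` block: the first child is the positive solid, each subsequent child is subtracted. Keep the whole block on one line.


difference() { translate([391, 454, 0]) cube([5250, 175, 2600]); translate([4015, 454, 0]) cube([881, 175, 2095]); }
translate([391, 5859, 0]) cube([5250, 175, 2600]);
translate([391, 629, 0]) cube([175, 5230, 2600]);
translate([5466, 629, 0]) cube([175, 5230, 2600]);


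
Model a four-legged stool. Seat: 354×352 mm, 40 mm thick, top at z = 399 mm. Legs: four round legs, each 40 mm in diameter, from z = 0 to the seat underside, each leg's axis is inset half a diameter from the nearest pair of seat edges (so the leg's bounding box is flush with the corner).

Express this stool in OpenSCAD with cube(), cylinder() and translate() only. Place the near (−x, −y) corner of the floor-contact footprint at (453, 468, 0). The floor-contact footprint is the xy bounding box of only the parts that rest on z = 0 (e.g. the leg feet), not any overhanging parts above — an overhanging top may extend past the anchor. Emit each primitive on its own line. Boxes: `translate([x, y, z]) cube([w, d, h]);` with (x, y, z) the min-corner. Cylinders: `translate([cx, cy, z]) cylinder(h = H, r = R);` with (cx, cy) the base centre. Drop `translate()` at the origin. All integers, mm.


translate([453, 468, 359]) cube([354, 352, 40]);
translate([473, 488, 0]) cylinder(h = 359, r = 20);
translate([787, 488, 0]) cylinder(h = 359, r = 20);
translate([473, 800, 0]) cylinder(h = 359, r = 20);
translate([787, 800, 0]) cylinder(h = 359, r = 20);


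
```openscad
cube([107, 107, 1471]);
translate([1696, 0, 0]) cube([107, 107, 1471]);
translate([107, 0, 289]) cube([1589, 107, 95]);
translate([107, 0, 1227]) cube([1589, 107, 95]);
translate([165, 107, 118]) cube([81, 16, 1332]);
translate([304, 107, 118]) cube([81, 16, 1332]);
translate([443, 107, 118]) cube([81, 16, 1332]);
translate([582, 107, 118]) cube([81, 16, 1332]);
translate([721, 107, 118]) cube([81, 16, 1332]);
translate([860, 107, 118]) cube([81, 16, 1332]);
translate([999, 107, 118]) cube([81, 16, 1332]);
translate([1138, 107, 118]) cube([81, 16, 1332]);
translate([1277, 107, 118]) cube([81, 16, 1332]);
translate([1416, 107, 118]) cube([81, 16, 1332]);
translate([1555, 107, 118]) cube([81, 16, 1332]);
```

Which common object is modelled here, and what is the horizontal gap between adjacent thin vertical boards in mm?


A fence section. The picket gap is 58 mm.

Two posts, two rails, 11 pickets — a fence section. Span 1589 mm holds 11 pickets of 81 mm with 12 equal gaps: ⌊(1589 − 11·81) / 12⌋ = 58 mm.


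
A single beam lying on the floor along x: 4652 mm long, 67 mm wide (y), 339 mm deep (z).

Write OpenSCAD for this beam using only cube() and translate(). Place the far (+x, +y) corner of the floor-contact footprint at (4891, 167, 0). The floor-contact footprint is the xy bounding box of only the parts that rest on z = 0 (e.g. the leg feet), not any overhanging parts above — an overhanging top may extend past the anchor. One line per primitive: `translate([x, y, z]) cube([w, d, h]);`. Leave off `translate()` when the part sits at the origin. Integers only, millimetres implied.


translate([239, 100, 0]) cube([4652, 67, 339]);


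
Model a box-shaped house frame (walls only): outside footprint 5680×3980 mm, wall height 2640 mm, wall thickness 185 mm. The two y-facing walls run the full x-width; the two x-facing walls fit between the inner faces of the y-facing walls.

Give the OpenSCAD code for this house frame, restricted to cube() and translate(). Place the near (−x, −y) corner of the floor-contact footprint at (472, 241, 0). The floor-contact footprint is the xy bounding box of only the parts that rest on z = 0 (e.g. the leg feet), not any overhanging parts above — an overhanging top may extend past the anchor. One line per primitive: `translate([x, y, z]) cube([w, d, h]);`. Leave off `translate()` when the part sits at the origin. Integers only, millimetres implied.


translate([472, 241, 0]) cube([5680, 185, 2640]);
translate([472, 4036, 0]) cube([5680, 185, 2640]);
translate([472, 426, 0]) cube([185, 3610, 2640]);
translate([5967, 426, 0]) cube([185, 3610, 2640]);


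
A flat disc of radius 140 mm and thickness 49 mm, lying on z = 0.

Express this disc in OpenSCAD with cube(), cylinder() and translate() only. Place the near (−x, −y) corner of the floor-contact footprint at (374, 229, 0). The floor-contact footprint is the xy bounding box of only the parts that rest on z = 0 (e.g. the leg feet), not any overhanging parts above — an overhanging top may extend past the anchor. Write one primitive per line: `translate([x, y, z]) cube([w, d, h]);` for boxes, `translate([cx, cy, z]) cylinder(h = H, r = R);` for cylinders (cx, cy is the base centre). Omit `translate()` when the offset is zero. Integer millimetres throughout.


translate([514, 369, 0]) cylinder(h = 49, r = 140);


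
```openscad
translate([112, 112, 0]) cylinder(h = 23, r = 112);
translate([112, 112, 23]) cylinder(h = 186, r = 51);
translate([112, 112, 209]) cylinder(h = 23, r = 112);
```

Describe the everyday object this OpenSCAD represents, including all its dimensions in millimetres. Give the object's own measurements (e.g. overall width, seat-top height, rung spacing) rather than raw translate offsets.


A spool: two coaxial disc flanges of radius 112 mm and thickness 23 mm, joined by a core cylinder of radius 51 mm and height 186 mm. The lower flange rests on z = 0 and the three cylinders share a vertical axis.


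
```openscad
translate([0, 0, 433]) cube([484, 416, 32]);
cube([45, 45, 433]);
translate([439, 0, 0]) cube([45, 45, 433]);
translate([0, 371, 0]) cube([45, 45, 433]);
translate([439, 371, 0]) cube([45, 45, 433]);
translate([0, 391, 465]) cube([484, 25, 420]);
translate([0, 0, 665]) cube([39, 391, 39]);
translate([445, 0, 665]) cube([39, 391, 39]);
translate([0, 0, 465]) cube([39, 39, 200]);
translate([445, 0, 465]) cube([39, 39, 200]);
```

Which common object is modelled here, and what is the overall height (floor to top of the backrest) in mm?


A chair. The overall height is 885 mm.

A slab on four corner posts with a tall panel at the back — a chair. The seat slab sits at z = 433 with thickness 32, and the 420 mm backrest starts at the seat top, so the overall height is 433 + 32 + 420 = 885 mm.


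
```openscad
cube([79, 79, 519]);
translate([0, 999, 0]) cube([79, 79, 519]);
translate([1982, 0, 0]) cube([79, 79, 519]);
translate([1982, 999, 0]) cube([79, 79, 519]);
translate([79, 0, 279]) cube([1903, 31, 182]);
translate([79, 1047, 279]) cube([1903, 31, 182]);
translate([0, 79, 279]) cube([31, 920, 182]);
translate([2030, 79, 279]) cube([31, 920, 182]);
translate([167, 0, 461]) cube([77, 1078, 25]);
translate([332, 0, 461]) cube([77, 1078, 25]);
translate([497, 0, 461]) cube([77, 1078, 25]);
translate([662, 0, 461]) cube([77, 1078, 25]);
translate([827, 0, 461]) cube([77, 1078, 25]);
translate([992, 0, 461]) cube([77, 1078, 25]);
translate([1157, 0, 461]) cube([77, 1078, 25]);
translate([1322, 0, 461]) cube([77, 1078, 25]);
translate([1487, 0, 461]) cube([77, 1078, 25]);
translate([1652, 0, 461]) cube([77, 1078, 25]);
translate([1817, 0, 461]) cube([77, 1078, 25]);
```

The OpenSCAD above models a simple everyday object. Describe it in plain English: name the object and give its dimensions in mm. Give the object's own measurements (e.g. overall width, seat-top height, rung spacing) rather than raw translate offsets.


A bed frame 2061 mm long (x) by 1078 mm wide (y). Four 79×79 mm corner posts, 519 mm tall, at the corners of the footprint. Four rails of 31 mm thickness and 182 mm height run between adjacent posts with their undersides at z = 279 mm, their outer faces flush with the outside of the frame (the two x-running rails run between the posts' inner faces; the two y-running rails run between the posts' inner faces). 11 slats, each 77 mm wide (x) and 25 mm thick, lie across the top of the two x-running rails, running the full 1078 mm width of the frame in y; along x they sit between the end posts with a 88 mm gap after the −x posts and between neighbouring slats and before the +x posts.


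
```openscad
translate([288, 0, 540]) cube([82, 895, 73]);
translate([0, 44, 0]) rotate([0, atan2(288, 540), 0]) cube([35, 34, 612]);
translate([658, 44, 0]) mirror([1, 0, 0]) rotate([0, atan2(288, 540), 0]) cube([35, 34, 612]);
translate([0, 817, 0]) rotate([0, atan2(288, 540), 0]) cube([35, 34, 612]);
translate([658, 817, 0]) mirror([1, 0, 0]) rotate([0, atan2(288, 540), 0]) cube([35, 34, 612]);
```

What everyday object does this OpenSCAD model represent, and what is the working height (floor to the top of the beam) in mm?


A sawhorse. The overall height is 613 mm.

A beam across two mirrored pairs of raked legs — a sawhorse. The beam's underside is at z = 540 (matching the legs' vertical rise in atan2(288, 540)) and the beam is 73 mm tall, so its top is at 540 + 73 = 613 mm. The raked legs top out at the beam's underside, so that is the highest point.


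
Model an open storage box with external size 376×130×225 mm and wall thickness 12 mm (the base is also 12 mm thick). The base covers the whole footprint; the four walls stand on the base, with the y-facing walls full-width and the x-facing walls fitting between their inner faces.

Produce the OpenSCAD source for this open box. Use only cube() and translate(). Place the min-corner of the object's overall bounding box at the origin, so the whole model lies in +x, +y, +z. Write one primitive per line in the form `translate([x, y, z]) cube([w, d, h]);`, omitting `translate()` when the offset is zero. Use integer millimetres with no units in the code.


cube([376, 130, 12]);
translate([0, 0, 12]) cube([376, 12, 213]);
translate([0, 118, 12]) cube([376, 12, 213]);
translate([0, 12, 12]) cube([12, 106, 213]);
translate([364, 12, 12]) cube([12, 106, 213]);


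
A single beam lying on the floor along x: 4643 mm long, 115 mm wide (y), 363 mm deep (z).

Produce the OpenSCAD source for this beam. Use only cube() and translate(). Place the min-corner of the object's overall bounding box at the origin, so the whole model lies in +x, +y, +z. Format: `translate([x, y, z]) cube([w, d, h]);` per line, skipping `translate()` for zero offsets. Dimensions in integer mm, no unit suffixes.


cube([4643, 115, 363]);


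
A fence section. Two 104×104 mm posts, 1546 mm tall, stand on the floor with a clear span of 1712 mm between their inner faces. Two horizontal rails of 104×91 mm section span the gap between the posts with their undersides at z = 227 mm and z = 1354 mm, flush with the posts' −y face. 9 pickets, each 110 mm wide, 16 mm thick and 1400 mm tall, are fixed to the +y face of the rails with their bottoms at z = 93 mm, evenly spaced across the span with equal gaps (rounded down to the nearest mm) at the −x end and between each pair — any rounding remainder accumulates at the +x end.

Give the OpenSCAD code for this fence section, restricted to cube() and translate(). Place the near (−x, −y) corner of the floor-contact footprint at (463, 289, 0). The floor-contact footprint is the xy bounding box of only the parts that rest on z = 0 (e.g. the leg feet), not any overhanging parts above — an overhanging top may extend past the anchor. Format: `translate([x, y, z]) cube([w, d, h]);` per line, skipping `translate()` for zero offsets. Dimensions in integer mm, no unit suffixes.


translate([463, 289, 0]) cube([104, 104, 1546]);
translate([2279, 289, 0]) cube([104, 104, 1546]);
translate([567, 289, 227]) cube([1712, 104, 91]);
translate([567, 289, 1354]) cube([1712, 104, 91]);
translate([639, 393, 93]) cube([110, 16, 1400]);
translate([821, 393, 93]) cube([110, 16, 1400]);
translate([1003, 393, 93]) cube([110, 16, 1400]);
translate([1185, 393, 93]) cube([110, 16, 1400]);
translate([1367, 393, 93]) cube([110, 16, 1400]);
translate([1549, 393, 93]) cube([110, 16, 1400]);
translate([1731, 393, 93]) cube([110, 16, 1400]);
translate([1913, 393, 93]) cube([110, 16, 1400]);
translate([2095, 393, 93]) cube([110, 16, 1400]);


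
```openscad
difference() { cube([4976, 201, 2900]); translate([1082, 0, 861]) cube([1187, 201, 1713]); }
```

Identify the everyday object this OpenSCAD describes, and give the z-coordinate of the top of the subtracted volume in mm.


A wall with a window opening. The window head height is 2574 mm.

A wall with a rectangular opening subtracted — a window. Sill at z = 861, opening 1713 mm tall, so the head is at 861 + 1713 = 2574 mm.


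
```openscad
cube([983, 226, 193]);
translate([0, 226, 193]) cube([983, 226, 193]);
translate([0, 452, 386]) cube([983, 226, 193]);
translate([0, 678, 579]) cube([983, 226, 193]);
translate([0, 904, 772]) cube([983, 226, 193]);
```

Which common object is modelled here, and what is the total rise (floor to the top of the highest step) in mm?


A staircase. The total rise is 965 mm.

5 identical blocks, each offset up and back from the previous — a staircase. Each step is 193 mm tall and there are 5 of them, so the total rise is 5 × 193 = 965 mm.


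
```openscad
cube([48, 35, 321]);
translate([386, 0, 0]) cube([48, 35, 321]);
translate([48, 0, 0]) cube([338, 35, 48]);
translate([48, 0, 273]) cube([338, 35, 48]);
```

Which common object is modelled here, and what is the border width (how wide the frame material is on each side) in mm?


A picture frame. The border width is 48 mm.

Four thin pieces enclosing a rectangular opening — a picture frame. The two full-height stiles are 321 mm tall; the top rail sits at z = 273 and is 48 mm tall, so the border above the opening is 321 − 273 = 48 mm, matching the stile x-width.


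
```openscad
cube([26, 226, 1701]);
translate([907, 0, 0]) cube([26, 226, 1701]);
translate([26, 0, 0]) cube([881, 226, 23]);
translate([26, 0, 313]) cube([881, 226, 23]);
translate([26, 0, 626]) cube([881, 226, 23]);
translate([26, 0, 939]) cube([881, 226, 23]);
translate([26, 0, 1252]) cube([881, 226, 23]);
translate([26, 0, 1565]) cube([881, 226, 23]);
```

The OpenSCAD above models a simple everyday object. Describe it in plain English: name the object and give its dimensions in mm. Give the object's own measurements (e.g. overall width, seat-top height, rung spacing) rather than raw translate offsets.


An open bookshelf. Two side panels, each 26 mm thick, 226 mm deep and 1701 mm tall, stand 933 mm apart (outside-to-outside). Between them sit 6 shelves, each 23 mm thick and 226 mm deep, spanning the full gap between the sides. The bottom shelf rests on the floor (its underside at z = 0) and the clear gap between one shelf's top and the next shelf's underside is 290 mm.


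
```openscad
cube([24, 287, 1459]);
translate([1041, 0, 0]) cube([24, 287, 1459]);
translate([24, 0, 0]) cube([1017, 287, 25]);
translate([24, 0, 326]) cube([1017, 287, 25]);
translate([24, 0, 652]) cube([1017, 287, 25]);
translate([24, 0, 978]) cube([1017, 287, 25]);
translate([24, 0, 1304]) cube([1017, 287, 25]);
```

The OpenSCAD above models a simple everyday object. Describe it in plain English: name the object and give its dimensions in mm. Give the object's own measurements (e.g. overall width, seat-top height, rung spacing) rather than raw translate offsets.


An open bookshelf. Two side panels, each 24 mm thick, 287 mm deep and 1459 mm tall, stand 1065 mm apart (outside-to-outside). Between them sit 5 shelves, each 25 mm thick and 287 mm deep, spanning the full gap between the sides. The bottom shelf rests on the floor (its underside at z = 0) and the clear gap between one shelf's top and the next shelf's underside is 301 mm.


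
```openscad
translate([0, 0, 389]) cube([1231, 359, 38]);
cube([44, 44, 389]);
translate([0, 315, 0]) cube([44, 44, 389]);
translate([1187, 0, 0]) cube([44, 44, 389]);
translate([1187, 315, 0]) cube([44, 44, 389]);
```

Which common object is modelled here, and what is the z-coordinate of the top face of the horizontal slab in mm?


A bench. The seat-top height is 427 mm.

A long slab on four corner posts — a bench. The slab sits at z = 389 with thickness 38, so the top is 389 + 38 = 427 mm.


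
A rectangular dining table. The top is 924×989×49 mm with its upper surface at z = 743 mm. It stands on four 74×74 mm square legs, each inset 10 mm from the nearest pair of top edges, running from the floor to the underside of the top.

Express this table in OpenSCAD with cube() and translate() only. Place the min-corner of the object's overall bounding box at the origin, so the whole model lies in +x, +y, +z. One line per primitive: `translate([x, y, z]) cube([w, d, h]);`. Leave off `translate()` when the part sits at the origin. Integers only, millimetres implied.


translate([0, 0, 694]) cube([924, 989, 49]);
translate([10, 10, 0]) cube([74, 74, 694]);
translate([840, 10, 0]) cube([74, 74, 694]);
translate([10, 905, 0]) cube([74, 74, 694]);
translate([840, 905, 0]) cube([74, 74, 694]);


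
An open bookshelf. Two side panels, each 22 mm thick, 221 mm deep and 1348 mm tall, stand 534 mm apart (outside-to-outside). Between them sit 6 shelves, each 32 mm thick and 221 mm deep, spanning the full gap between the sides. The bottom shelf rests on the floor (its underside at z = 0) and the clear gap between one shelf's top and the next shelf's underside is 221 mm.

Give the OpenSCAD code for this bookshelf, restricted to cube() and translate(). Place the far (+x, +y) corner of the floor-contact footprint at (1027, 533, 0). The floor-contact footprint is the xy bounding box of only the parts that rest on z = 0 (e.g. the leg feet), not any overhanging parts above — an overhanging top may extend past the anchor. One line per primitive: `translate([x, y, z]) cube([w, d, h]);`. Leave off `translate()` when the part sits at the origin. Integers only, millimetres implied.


translate([493, 312, 0]) cube([22, 221, 1348]);
translate([1005, 312, 0]) cube([22, 221, 1348]);
translate([515, 312, 0]) cube([490, 221, 32]);
translate([515, 312, 253]) cube([490, 221, 32]);
translate([515, 312, 506]) cube([490, 221, 32]);
translate([515, 312, 759]) cube([490, 221, 32]);
translate([515, 312, 1012]) cube([490, 221, 32]);
translate([515, 312, 1265]) cube([490, 221, 32]);


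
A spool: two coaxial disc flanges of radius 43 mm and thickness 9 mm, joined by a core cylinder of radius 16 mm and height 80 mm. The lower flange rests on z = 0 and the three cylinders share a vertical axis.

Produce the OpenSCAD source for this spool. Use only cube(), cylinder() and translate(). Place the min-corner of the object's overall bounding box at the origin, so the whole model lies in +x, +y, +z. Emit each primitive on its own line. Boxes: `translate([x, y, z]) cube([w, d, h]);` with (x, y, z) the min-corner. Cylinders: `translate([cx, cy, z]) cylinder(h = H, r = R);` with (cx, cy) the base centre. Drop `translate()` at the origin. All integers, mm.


translate([43, 43, 0]) cylinder(h = 9, r = 43);
translate([43, 43, 9]) cylinder(h = 80, r = 16);
translate([43, 43, 89]) cylinder(h = 9, r = 43);


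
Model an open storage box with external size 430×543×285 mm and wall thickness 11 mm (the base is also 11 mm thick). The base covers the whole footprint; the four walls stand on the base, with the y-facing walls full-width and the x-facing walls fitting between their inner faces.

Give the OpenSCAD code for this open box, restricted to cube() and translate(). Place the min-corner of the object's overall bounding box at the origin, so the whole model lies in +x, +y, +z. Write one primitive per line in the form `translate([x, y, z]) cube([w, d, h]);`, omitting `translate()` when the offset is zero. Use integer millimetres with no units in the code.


cube([430, 543, 11]);
translate([0, 0, 11]) cube([430, 11, 274]);
translate([0, 532, 11]) cube([430, 11, 274]);
translate([0, 11, 11]) cube([11, 521, 274]);
translate([419, 11, 11]) cube([11, 521, 274]);


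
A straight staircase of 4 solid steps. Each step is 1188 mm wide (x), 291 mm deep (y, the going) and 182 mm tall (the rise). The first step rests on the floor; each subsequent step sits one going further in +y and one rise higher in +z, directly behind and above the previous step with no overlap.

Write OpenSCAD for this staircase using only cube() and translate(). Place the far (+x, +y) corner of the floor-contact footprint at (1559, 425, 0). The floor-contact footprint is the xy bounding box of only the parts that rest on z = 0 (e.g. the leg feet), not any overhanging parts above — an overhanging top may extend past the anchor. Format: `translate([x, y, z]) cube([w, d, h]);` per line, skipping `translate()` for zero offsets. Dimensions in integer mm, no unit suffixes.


translate([371, 134, 0]) cube([1188, 291, 182]);
translate([371, 425, 182]) cube([1188, 291, 182]);
translate([371, 716, 364]) cube([1188, 291, 182]);
translate([371, 1007, 546]) cube([1188, 291, 182]);


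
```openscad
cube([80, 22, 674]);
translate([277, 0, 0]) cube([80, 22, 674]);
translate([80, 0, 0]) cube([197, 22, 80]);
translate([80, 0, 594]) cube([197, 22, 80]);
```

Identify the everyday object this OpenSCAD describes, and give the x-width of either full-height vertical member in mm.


A picture frame. The border width is 80 mm.

Four thin pieces enclosing a rectangular opening — a picture frame. The two full-height stiles are 674 mm tall; the top rail sits at z = 594 and is 80 mm tall, so the border above the opening is 674 − 594 = 80 mm, matching the stile x-width.


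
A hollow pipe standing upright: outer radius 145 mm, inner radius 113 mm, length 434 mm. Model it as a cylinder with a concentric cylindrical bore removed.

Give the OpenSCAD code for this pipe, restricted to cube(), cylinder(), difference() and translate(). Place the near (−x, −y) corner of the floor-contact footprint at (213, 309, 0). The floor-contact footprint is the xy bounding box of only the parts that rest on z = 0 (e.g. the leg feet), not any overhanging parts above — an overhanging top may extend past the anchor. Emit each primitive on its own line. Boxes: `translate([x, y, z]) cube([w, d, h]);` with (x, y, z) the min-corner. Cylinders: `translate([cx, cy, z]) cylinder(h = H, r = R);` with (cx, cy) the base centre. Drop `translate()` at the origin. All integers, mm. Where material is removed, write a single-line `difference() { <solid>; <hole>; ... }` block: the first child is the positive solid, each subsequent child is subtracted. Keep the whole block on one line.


difference() { translate([358, 454, 0]) cylinder(h = 434, r = 145); translate([358, 454, 0]) cylinder(h = 434, r = 113); }


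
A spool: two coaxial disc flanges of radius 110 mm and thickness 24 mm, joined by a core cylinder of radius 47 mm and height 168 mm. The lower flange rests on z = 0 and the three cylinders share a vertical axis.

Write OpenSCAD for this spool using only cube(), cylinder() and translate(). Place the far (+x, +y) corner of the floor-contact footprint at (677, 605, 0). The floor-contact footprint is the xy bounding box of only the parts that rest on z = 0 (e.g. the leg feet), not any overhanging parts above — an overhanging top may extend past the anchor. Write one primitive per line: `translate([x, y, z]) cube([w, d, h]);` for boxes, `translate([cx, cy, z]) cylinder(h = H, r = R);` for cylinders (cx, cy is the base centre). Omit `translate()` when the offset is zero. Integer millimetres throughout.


translate([567, 495, 0]) cylinder(h = 24, r = 110);
translate([567, 495, 24]) cylinder(h = 168, r = 47);
translate([567, 495, 192]) cylinder(h = 24, r = 110);


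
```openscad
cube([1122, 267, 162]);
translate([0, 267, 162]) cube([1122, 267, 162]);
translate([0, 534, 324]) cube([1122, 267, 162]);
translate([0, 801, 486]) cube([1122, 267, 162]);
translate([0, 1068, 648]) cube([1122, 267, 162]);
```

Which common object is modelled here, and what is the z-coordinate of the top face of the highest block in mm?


A staircase. The total rise is 810 mm.

5 identical blocks, each offset up and back from the previous — a staircase. Each step is 162 mm tall and there are 5 of them, so the total rise is 5 × 162 = 810 mm.


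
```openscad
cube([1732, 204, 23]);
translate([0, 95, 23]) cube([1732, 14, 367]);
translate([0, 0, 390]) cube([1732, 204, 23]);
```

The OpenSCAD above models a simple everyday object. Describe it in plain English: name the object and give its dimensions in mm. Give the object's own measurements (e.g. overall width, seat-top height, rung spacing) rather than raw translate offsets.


An I-beam lying along x, 1732 mm long. Overall section height 413 mm. Two flanges 204 mm wide (y) and 23 mm thick, one on the floor and one at the top; a web 14 mm thick runs between them, centred on the flange width.


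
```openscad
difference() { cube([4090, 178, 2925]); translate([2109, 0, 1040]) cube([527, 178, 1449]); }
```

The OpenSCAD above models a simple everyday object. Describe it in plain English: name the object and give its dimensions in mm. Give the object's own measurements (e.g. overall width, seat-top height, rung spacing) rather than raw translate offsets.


A wall 4090 mm long (x), 178 mm thick (y), 2925 mm tall, with a rectangular window opening cut through it. The opening is 527 mm wide and 1449 mm tall; its sill is at z = 1040 mm and its near (−x) edge is 2109 mm from the wall's −x end. The opening passes through the full wall thickness.


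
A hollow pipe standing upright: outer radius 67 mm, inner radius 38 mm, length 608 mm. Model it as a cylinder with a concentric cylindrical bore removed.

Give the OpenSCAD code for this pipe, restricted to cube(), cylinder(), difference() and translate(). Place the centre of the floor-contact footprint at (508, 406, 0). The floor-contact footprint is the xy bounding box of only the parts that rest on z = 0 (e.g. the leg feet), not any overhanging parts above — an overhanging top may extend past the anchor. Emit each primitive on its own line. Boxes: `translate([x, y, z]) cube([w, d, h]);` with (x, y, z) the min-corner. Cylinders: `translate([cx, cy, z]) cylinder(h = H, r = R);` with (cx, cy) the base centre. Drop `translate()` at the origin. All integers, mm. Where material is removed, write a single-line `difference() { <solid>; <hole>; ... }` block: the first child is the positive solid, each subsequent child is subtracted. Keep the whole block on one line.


difference() { translate([508, 406, 0]) cylinder(h = 608, r = 67); translate([508, 406, 0]) cylinder(h = 608, r = 38); }


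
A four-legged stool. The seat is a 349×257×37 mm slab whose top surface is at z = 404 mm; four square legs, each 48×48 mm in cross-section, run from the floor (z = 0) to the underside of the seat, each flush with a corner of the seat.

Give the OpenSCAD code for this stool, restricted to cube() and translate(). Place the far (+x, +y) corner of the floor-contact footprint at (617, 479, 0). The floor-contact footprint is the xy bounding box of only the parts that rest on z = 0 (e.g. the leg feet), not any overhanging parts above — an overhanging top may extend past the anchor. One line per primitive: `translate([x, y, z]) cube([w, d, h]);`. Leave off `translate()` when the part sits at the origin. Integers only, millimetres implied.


translate([268, 222, 367]) cube([349, 257, 37]);
translate([268, 222, 0]) cube([48, 48, 367]);
translate([569, 222, 0]) cube([48, 48, 367]);
translate([268, 431, 0]) cube([48, 48, 367]);
translate([569, 431, 0]) cube([48, 48, 367]);


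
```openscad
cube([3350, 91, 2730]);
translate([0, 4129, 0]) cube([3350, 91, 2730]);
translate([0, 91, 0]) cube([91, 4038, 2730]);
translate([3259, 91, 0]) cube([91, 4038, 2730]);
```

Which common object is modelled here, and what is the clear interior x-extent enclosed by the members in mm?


A house (or room) frame. The interior width is 3168 mm.

Four 2730 mm walls enclosing a rectangle with no floor or roof — a room or house frame. Outside width is 3350 mm and wall thickness is 91 mm, so the interior width is 3350 − 2 × 91 = 3168 mm.


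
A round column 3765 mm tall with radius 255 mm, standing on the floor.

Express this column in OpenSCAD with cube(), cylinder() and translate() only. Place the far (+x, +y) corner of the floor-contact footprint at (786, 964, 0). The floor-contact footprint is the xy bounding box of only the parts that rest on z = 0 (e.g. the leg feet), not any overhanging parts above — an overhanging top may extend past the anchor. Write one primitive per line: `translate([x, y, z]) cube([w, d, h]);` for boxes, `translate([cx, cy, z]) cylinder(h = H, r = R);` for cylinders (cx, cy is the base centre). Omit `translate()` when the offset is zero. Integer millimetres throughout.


translate([531, 709, 0]) cylinder(h = 3765, r = 255);


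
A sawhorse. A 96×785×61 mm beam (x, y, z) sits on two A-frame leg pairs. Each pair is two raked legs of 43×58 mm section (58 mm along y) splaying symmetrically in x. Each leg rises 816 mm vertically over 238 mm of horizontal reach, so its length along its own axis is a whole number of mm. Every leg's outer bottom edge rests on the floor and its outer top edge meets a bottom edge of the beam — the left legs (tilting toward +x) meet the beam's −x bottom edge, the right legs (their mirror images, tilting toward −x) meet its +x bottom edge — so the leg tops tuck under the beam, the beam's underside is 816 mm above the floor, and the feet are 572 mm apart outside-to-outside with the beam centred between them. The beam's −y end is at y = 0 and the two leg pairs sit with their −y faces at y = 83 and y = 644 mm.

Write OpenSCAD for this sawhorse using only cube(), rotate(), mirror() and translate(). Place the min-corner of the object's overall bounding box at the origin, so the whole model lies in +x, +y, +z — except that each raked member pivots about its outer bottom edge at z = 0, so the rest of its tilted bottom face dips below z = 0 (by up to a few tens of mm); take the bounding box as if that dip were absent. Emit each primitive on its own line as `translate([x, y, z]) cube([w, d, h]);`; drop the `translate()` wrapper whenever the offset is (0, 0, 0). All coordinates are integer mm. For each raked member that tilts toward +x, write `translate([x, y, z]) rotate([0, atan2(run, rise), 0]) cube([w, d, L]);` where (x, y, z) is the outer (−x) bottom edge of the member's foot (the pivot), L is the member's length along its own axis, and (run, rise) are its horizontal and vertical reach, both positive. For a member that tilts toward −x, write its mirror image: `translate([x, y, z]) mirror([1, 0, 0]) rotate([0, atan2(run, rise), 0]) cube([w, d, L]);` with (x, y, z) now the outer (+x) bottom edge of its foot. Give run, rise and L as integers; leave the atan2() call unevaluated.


// leg length = √(238² + 816²) = 850
// right-leg outer foot x = 2·238 + 96 = 572
// beam min-corner = (238, 0, 816)
translate([238, 0, 816]) cube([96, 785, 61]);
translate([0, 83, 0]) rotate([0, atan2(238, 816), 0]) cube([43, 58, 850]);
translate([572, 83, 0]) mirror([1, 0, 0]) rotate([0, atan2(238, 816), 0]) cube([43, 58, 850]);
translate([0, 644, 0]) rotate([0, atan2(238, 816), 0]) cube([43, 58, 850]);
translate([572, 644, 0]) mirror([1, 0, 0]) rotate([0, atan2(238, 816), 0]) cube([43, 58, 850]);


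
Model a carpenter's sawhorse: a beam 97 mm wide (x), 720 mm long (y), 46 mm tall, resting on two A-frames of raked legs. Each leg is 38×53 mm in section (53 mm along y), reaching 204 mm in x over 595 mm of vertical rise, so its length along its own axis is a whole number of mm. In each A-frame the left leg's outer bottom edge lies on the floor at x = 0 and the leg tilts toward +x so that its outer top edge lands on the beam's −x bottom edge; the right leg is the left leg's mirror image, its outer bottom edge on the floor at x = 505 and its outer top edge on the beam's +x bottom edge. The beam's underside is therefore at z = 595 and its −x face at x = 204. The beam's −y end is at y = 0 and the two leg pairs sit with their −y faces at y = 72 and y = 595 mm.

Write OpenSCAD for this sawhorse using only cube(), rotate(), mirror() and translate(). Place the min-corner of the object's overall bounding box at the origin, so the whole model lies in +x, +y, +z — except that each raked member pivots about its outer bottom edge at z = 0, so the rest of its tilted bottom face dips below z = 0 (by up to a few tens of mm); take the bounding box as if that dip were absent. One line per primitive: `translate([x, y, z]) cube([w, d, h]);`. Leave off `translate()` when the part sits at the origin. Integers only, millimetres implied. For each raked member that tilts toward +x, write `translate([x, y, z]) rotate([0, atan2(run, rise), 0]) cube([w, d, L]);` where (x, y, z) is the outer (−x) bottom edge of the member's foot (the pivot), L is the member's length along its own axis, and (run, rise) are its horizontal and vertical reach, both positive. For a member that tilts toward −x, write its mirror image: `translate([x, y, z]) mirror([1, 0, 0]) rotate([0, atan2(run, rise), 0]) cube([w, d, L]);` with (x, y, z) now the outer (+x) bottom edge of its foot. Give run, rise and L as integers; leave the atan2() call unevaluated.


translate([204, 0, 595]) cube([97, 720, 46]);
translate([0, 72, 0]) rotate([0, atan2(204, 595), 0]) cube([38, 53, 629]);
translate([505, 72, 0]) mirror([1, 0, 0]) rotate([0, atan2(204, 595), 0]) cube([38, 53, 629]);
translate([0, 595, 0]) rotate([0, atan2(204, 595), 0]) cube([38, 53, 629]);
translate([505, 595, 0]) mirror([1, 0, 0]) rotate([0, atan2(204, 595), 0]) cube([38, 53, 629]);
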